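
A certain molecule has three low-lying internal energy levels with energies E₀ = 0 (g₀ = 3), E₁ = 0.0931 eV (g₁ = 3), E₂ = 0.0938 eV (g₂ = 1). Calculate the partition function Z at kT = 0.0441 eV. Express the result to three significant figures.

Z = 3.48

Eᵢ/kT = 0, 2.1111, 2.1270.
Z = Σ gᵢe^(−Eᵢ/kT) = 3·e^(−0) + 3·e^(−2.1111) + 1·e^(−2.1270) = 3.0000 + 0.36331 + 0.11919 = 3.4825.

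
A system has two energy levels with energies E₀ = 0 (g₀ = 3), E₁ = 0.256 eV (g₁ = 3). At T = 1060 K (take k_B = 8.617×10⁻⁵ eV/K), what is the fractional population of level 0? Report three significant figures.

0.943

k_BT = 8.617×10⁻⁵ × 1060 K = 0.091340 eV.
Eᵢ/kT = 0, 2.8027.
Z = Σ gᵢe^(−Eᵢ/kT) = 3·e^(−0) + 3·e^(−2.8027) = 3.0000 + 0.18194 = 3.1819.
P₀ = g₀ e^(−E₀/kT) / Z = 3.0000/3.1819 = 0.943.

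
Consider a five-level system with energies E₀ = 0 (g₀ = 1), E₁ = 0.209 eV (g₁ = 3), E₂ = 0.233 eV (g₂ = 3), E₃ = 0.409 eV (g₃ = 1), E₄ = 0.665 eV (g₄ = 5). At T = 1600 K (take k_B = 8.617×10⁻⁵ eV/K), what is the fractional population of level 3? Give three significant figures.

0.0223

k_BT = 8.617×10⁻⁵ × 1600 K = 0.13787 eV.
Eᵢ/kT = 0, 1.5159, 1.6900, 2.9666, 4.8234.
Z = Σ gᵢe^(−Eᵢ/kT) = 1·e^(−0) + 3·e^(−1.5159) + 3·e^(−1.6900) + 1·e^(−2.9666) + 5·e^(−4.8234) = 1.0000 + 0.65883 + 0.55356 + 0.051478 + 0.040197 = 2.3041.
P₃ = g₃ e^(−E₃/kT) / Z = 0.051478/2.3041 = 0.0223.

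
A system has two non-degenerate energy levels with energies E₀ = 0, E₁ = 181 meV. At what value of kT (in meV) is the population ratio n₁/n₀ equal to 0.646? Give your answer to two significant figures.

410 meV

n₁/n₀ = exp[−(E₁−E₀)/kT] = 0.646.
⇒ (E₁−E₀)/kT = ln(1/0.646) = ln(1.548) = 0.4370.
kT = 181 meV / 0.4370 = 410 meV.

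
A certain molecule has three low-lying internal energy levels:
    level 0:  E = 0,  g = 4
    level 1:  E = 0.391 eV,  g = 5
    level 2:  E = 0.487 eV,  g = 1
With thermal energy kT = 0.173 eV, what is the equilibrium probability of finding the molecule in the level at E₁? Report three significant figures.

0.114

Eᵢ/kT = 0, 2.2601, 2.8150.
Z = Σ gᵢe^(−Eᵢ/kT) = 4·e^(−0) + 5·e^(−2.2601) + 1·e^(−2.8150) = 4.0000 + 0.52170 + 0.059905 = 4.5816.
P₁ = g₁ e^(−E₁/kT) / Z = 0.52170/4.5816 = 0.114.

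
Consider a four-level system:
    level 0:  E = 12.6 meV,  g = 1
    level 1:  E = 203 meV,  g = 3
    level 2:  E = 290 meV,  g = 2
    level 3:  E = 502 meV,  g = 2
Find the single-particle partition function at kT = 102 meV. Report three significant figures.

Z = 1.42

Eᵢ/kT = 0.12353, 1.9902, 2.8431, 4.9216.
Z = Σ gᵢe^(−Eᵢ/kT) = 1·e^(−0.12353) + 3·e^(−1.9902) + 2·e^(−2.8431) + 2·e^(−4.9216) = 0.88380 + 0.41000 + 0.11649 + 0.014575 = 1.4249.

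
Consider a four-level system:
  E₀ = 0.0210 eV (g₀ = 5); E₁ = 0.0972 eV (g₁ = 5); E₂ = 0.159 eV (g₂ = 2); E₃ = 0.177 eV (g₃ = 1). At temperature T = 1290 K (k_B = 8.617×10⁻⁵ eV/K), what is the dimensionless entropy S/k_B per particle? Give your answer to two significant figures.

k_BT = 8.617×10⁻⁵ × 1290 K = 0.1112 eV.
Eᵢ/kT = 0.1888, 0.8741, 1.430, 1.592.
Z = Σ gᵢe^(−Eᵢ/kT) = 5·e^(−0.1888) + 5·e^(−0.8741) + 2·e^(−1.430) + 1·e^(−1.592) = 4.140 + 2.086 + 0.4786 + 0.2035 = 6.908.
⟨E⟩ = Σ EᵢPᵢ = 0.05817 eV.
S/k_B = ln Z + ⟨E⟩/kT = ln(6.908) + 0.05817/0.1112 = 1.933 + 0.5231 = 2.5.

2.5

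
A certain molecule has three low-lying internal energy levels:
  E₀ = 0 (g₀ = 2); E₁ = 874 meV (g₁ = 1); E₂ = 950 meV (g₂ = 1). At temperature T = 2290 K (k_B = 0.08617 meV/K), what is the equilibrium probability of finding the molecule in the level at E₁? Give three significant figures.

k_BT = 0.08617 × 2290 K = 197.33 meV.
Eᵢ/kT = 0, 4.4291, 4.8143.
Z = Σ gᵢe^(−Eᵢ/kT) = 2·e^(−0) + 1·e^(−4.4291) + 1·e^(−4.8143) = 2.0000 + 0.011925 + 0.0081129 = 2.0200.
P₁ = g₁ e^(−E₁/kT) / Z = 0.011925/2.0200 = 0.00590.

0.00590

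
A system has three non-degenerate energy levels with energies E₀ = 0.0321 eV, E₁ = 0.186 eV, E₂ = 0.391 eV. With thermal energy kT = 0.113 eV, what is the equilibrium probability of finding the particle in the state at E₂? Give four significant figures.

0.03217

Eᵢ/kT = 0.284071, 1.64602, 3.46018.
Z = Σ e^(−Eᵢ/kT) = e^(−0.284071) + e^(−1.64602) + e^(−3.46018) = 0.752713 + 0.192816 + 0.0314241 = 0.976953.
P₂ = e^(−E₂/kT) / Z = 0.0314241/0.976953 = 0.03217.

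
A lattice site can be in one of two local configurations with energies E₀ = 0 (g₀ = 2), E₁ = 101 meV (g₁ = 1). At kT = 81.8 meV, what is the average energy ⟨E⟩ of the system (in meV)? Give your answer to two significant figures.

13 meV

Eᵢ/kT = 0, 1.235.
Z = Σ gᵢe^(−Eᵢ/kT) = 2·e^(−0) + 1·e^(−1.235) = 2.000 + 0.2908 = 2.291.
⟨E⟩ = Σ Eᵢ gᵢe^(−Eᵢ/kT) / Z = (0·2.000 + 101·0.2908) / 2.291 = 13 meV.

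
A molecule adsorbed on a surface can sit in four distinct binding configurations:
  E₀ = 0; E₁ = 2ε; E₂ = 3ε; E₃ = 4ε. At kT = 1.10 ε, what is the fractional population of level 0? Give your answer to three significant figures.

0.797

Eᵢ/kT = 0, 1.8182, 2.7273, 3.6364.
Z = Σ e^(−Eᵢ/kT) = e^(−0) + e^(−1.8182) + e^(−2.7273) + e^(−3.6364) = 1.0000 + 0.16232 + 0.065396 + 0.026347 = 1.2541.
P₀ = e^(−E₀/kT) / Z = 1.0000/1.2541 = 0.797.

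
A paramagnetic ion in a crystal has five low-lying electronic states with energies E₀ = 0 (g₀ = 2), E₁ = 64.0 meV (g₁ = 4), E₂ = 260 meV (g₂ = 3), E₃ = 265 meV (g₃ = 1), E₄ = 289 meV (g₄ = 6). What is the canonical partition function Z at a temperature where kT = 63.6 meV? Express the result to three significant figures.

Z = 3.59

Eᵢ/kT = 0, 1.0063, 4.0881, 4.1667, 4.5440.
Z = Σ gᵢe^(−Eᵢ/kT) = 2·e^(−0) + 4·e^(−1.0063) + 3·e^(−4.0881) + 1·e^(−4.1667) + 6·e^(−4.5440) = 2.0000 + 1.4623 + 0.050313 + 0.015503 + 0.063785 = 3.5919.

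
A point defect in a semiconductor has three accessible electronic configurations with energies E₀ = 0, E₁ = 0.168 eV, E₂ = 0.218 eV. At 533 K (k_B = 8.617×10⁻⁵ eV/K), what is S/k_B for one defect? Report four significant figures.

0.1649

k_BT = 8.617×10⁻⁵ × 533 K = 0.0459286 eV.
Eᵢ/kT = 0, 3.65785, 4.74650.
Z = Σ e^(−Eᵢ/kT) = e^(−0) + e^(−3.65785) + e^(−4.74650) = 1.00000 + 0.0257879 + 0.00868203 = 1.03447.
⟨E⟩ = Σ EᵢPᵢ = 0.00601762 eV.
S/k_B = ln Z + ⟨E⟩/kT = ln(1.03447) + 0.00601762/0.0459286 = 0.0338892 + 0.131021 = 0.1649.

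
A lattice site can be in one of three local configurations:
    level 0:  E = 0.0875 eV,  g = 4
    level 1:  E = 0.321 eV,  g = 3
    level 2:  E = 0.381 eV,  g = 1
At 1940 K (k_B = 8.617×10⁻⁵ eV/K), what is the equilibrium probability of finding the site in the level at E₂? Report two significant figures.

0.035

k_BT = 8.617×10⁻⁵ × 1940 K = 0.1672 eV.
Eᵢ/kT = 0.5233, 1.920, 2.279.
Z = Σ gᵢe^(−Eᵢ/kT) = 4·e^(−0.5233) + 3·e^(−1.920) + 1·e^(−2.279) = 2.370 + 0.4398 + 0.1024 = 2.912.
P₂ = g₂ e^(−E₂/kT) / Z = 0.1024/2.912 = 0.035.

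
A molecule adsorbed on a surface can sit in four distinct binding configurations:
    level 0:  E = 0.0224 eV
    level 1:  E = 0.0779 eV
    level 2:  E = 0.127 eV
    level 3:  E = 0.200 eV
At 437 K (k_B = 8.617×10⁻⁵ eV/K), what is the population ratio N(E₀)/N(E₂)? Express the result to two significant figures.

16

k_BT = 8.617×10⁻⁵ × 437 K = 0.03766 eV.
n₀/n₂ = exp[−(E₀−E₂)/kT] = exp(−(-0.1046 eV)/(0.03766 eV)) = exp(2.777) = 16.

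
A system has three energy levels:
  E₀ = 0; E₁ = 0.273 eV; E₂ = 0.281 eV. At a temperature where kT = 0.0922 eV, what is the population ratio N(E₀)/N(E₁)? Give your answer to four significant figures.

19.32

n₀/n₁ = exp[−(E₀−E₁)/kT] = exp(−(-0.273 eV)/(0.0922 eV)) = exp(2.96095) = 19.32.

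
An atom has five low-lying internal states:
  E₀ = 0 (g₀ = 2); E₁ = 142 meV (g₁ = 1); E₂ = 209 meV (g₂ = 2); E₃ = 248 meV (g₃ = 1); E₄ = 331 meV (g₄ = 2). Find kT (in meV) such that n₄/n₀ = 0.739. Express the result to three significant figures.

n₄/n₀ = (g₄/g₀) exp[−(E₄−E₀)/kT] = 0.739.
⇒ (E₄−E₀)/kT = ln((2/2)/0.739) = ln(1.3532) = 0.30247.
kT = 331 meV / 0.30247 = 1090 meV.

1090 meV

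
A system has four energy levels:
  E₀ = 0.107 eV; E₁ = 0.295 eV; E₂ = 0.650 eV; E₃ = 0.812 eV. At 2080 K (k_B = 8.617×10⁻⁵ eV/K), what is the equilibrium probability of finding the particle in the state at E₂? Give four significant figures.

k_BT = 8.617×10⁻⁵ × 2080 K = 0.179234 eV.
Eᵢ/kT = 0.596985, 1.64589, 3.62654, 4.53039.
Z = Σ e^(−Eᵢ/kT) = e^(−0.596985) + e^(−1.64589) + e^(−3.62654) + e^(−4.53039) = 0.550469 + 0.192841 + 0.0266081 + 0.0107765 = 0.780695.
P₂ = e^(−E₂/kT) / Z = 0.0266081/0.780695 = 0.03408.

0.03408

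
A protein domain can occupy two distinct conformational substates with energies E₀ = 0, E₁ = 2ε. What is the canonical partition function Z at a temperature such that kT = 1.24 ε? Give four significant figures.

Eᵢ/kT = 0, 1.61290.
Z = Σ e^(−Eᵢ/kT) = e^(−0) + e^(−1.61290) = 1.00000 + 0.199309 = 1.19931.

Z = 1.199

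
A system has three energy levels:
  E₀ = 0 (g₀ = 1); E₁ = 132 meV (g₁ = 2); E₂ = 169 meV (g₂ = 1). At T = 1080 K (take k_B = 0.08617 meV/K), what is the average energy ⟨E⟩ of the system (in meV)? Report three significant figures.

55.5 meV

k_BT = 0.08617 × 1080 K = 93.064 meV.
Eᵢ/kT = 0, 1.4184, 1.8160.
Z = Σ gᵢe^(−Eᵢ/kT) = 1·e^(−0) + 2·e^(−1.4184) + 1·e^(−1.8160) = 1.0000 + 0.48420 + 0.16268 = 1.6469.
⟨E⟩ = Σ Eᵢ gᵢe^(−Eᵢ/kT) / Z = (0·1.0000 + 132·0.48420 + 169·0.16268) / 1.6469 = 55.5 meV.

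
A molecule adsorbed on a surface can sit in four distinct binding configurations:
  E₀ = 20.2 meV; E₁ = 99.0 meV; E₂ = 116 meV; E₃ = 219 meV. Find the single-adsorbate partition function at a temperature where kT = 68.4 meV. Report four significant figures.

Z = 1.204

Eᵢ/kT = 0.295322, 1.44737, 1.69591, 3.20175.
Z = Σ e^(−Eᵢ/kT) = e^(−0.295322) + e^(−1.44737) + e^(−1.69591) + e^(−3.20175) = 0.744292 + 0.235188 + 0.183432 + 0.0406909 = 1.20360.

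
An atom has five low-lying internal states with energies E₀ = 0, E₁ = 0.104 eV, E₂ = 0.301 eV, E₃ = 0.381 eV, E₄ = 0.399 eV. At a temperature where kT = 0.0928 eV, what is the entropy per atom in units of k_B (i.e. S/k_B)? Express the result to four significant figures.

Eᵢ/kT = 0, 1.12069, 3.24353, 4.10560, 4.29957.
Z = Σ e^(−Eᵢ/kT) = e^(−0) + e^(−1.12069) + e^(−3.24353) + e^(−4.10560) + e^(−4.29957) = 1.00000 + 0.326055 + 0.0390259 + 0.0164801 + 0.0135744 = 1.39514.
⟨E⟩ = Σ EᵢPᵢ = 0.0411081 eV.
S/k_B = ln Z + ⟨E⟩/kT = ln(1.39514) + 0.0411081/0.0928 = 0.332995 + 0.442975 = 0.7760.

0.7760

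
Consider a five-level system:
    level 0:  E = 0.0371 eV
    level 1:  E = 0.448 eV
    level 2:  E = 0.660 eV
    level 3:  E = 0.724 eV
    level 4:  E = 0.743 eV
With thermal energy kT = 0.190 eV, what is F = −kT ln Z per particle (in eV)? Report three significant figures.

Eᵢ/kT = 0.19526, 2.3579, 3.4737, 3.8105, 3.9105.
Z = Σ e^(−Eᵢ/kT) = e^(−0.19526) + e^(−2.3579) + e^(−3.4737) + e^(−3.8105) + e^(−3.9105) = 0.82262 + 0.094619 + 0.031002 + 0.022137 + 0.020030 = 0.99041.
F = −kT ln Z = −0.190 × ln(0.99041) = −0.190 × -0.0096363 = 0.00183 eV.

0.00183 eV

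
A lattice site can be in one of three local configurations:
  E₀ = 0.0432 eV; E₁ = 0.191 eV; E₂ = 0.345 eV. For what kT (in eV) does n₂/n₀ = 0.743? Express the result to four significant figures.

1.016 eV

n₂/n₀ = exp[−(E₂−E₀)/kT] = 0.743.
⇒ (E₂−E₀)/kT = ln(1/0.743) = ln(1.34590) = 0.297063.
kT = 0.3018 eV / 0.297063 = 1.016 eV.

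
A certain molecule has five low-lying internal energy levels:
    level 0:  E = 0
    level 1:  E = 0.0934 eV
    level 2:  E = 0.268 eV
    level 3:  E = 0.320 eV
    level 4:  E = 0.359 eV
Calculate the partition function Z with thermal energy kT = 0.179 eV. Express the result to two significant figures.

Eᵢ/kT = 0, 0.5218, 1.497, 1.788, 2.006.
Z = Σ e^(−Eᵢ/kT) = e^(−0) + e^(−0.5218) + e^(−1.497) + e^(−1.788) + e^(−2.006) = 1.000 + 0.5935 + 0.2238 + 0.1673 + 0.1345 = 2.119.

Z = 2.1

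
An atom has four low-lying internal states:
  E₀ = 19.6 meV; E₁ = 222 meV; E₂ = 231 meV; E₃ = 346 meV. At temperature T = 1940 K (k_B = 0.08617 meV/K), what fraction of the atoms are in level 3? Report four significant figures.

0.08240

k_BT = 0.08617 × 1940 K = 167.170 meV.
Eᵢ/kT = 0.117246, 1.32799, 1.38183, 2.06975.
Z = Σ e^(−Eᵢ/kT) = e^(−0.117246) + e^(−1.32799) + e^(−1.38183) + e^(−2.06975) = 0.889366 + 0.265009 + 0.251119 + 0.126217 = 1.53171.
P₃ = e^(−E₃/kT) / Z = 0.126217/1.53171 = 0.08240.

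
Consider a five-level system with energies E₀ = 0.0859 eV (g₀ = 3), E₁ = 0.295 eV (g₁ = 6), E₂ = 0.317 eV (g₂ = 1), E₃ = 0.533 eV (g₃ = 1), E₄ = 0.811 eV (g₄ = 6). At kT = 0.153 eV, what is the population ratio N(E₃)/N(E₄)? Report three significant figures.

1.03

n₃/n₄ = (g₃/g₄) exp[−(E₃−E₄)/kT] = (1/6) × exp(−(-0.278 eV)/(0.153 eV)) = (1/6) × exp(1.8170) = 1.03.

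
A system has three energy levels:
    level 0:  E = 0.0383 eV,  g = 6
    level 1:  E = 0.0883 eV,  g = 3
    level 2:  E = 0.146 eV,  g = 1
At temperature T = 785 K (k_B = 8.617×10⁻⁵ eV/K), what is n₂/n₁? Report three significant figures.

0.142

k_BT = 8.617×10⁻⁵ × 785 K = 0.067643 eV.
n₂/n₁ = (g₂/g₁) exp[−(E₂−E₁)/kT] = (1/3) × exp(−(0.0577 eV)/(0.067643 eV)) = (1/3) × exp(-0.85301) = 0.142.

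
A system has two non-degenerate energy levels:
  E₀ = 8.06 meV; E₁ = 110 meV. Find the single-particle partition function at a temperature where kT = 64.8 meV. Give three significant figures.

Eᵢ/kT = 0.12438, 1.6975.
Z = Σ e^(−Eᵢ/kT) = e^(−0.12438) + e^(−1.6975) = 0.88304 + 0.18314 = 1.0662.

Z = 1.07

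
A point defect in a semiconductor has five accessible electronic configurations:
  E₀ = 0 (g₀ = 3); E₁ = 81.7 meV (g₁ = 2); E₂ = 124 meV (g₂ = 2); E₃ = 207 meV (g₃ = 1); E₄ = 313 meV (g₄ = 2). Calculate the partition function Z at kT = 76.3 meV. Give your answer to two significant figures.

Eᵢ/kT = 0, 1.071, 1.625, 2.713, 4.102.
Z = Σ gᵢe^(−Eᵢ/kT) = 3·e^(−0) + 2·e^(−1.071) + 2·e^(−1.625) + 1·e^(−2.713) + 2·e^(−4.102) = 3.000 + 0.6853 + 0.3938 + 0.06634 + 0.03308 = 4.179.

Z = 4.2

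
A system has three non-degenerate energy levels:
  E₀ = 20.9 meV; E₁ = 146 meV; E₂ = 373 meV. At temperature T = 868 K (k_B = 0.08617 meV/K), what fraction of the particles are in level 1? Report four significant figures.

k_BT = 0.08617 × 868 K = 74.7956 meV.
Eᵢ/kT = 0.279428, 1.95199, 4.98692.
Z = Σ e^(−Eᵢ/kT) = e^(−0.279428) + e^(−1.95199) + e^(−4.98692) = 0.756216 + 0.141991 + 0.00682666 = 0.905034.
P₁ = e^(−E₁/kT) / Z = 0.141991/0.905034 = 0.1569.

0.1569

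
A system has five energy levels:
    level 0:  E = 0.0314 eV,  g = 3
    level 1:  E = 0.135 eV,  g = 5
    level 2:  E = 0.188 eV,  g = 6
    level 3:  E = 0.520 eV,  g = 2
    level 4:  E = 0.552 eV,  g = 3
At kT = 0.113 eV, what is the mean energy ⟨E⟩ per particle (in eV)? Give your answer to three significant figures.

0.103 eV

Eᵢ/kT = 0.27788, 1.1947, 1.6637, 4.6018, 4.8850.
Z = Σ gᵢe^(−Eᵢ/kT) = 3·e^(−0.27788) + 5·e^(−1.1947) + 6·e^(−1.6637) + 2·e^(−4.6018) + 3·e^(−4.8850) = 2.2722 + 1.5140 + 1.1366 + 0.020068 + 0.022677 = 4.9655.
⟨E⟩ = Σ Eᵢ gᵢe^(−Eᵢ/kT) / Z = (0.0314·2.2722 + 0.135·1.5140 + 0.188·1.1366 + 0.520·0.020068 + 0.552·0.022677) / 4.9655 = 0.103 eV.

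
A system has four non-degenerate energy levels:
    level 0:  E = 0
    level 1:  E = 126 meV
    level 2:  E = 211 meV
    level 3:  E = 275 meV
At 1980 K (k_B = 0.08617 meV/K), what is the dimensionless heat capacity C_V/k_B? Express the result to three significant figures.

k_BT = 0.08617 × 1980 K = 170.62 meV.
Eᵢ/kT = 0, 0.73848, 1.2367, 1.6118.
Z = Σ e^(−Eᵢ/kT) = e^(−0) + e^(−0.73848) + e^(−1.2367) + e^(−1.6118) = 1.0000 + 0.47784 + 0.29034 + 0.19953 = 1.9677.
⟨E⟩ = 89.617 meV, ⟨E²⟩ = 18093 meV².
C_V/k_B = (⟨E²⟩ − ⟨E⟩²)/(kT)² = (18093 − 8031.2)/29111 = 0.346.

0.346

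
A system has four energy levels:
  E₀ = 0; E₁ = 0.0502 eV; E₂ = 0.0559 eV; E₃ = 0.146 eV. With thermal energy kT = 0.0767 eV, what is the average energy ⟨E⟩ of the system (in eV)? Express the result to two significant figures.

Eᵢ/kT = 0, 0.6545, 0.7288, 1.904.
Z = Σ e^(−Eᵢ/kT) = e^(−0) + e^(−0.6545) + e^(−0.7288) + e^(−1.904) = 1.000 + 0.5197 + 0.4825 + 0.1490 = 2.151.
⟨E⟩ = Σ Eᵢ e^(−Eᵢ/kT) / Z = (0·1.000 + 0.0502·0.5197 + 0.0559·0.4825 + 0.146·0.1490) / 2.151 = 0.035 eV.

0.035 eV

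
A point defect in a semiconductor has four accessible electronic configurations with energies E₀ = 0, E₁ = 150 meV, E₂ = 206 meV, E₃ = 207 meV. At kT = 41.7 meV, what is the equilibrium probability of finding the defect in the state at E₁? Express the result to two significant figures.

0.026

Eᵢ/kT = 0, 3.597, 4.940, 4.964.
Z = Σ e^(−Eᵢ/kT) = e^(−0) + e^(−3.597) + e^(−4.940) + e^(−4.964) = 1.000 + 0.02741 + 0.007155 + 0.006985 = 1.042.
P₁ = e^(−E₁/kT) / Z = 0.02741/1.042 = 0.026.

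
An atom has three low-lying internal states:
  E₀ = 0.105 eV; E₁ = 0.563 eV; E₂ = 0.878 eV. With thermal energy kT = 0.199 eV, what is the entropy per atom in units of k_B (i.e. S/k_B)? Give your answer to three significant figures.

0.391

Eᵢ/kT = 0.52764, 2.8291, 4.4121.
Z = Σ e^(−Eᵢ/kT) = e^(−0.52764) + e^(−2.8291) + e^(−4.4121) = 0.59000 + 0.059066 + 0.012130 = 0.66120.
⟨E⟩ = Σ EᵢPᵢ = 0.16009 eV.
S/k_B = ln Z + ⟨E⟩/kT = ln(0.66120) + 0.16009/0.199 = -0.41370 + 0.80447 = 0.391.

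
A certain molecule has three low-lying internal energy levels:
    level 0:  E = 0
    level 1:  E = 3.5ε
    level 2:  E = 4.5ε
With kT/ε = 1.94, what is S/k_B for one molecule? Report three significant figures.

0.649

Eᵢ/kT = 0, 1.8041, 2.3196.
Z = Σ e^(−Eᵢ/kT) = e^(−0) + e^(−1.8041) + e^(−2.3196) = 1.0000 + 0.16462 + 0.098313 = 1.2629.
⟨E⟩ = Σ EᵢPᵢ = 0.80654 ε.
S/k_B = ln Z + ⟨E⟩/kT = ln(1.2629) + 0.80654/1.94 = 0.23341 + 0.41574 = 0.649.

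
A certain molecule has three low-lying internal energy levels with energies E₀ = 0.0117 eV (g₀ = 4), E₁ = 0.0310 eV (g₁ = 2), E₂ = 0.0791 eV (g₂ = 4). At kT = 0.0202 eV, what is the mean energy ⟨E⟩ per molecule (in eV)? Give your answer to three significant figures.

Eᵢ/kT = 0.57921, 1.5347, 3.9158.
Z = Σ gᵢe^(−Eᵢ/kT) = 4·e^(−0.57921) + 2·e^(−1.5347) + 4·e^(−3.9158) = 2.2414 + 0.43104 + 0.079698 = 2.7521.
⟨E⟩ = Σ Eᵢ gᵢe^(−Eᵢ/kT) / Z = (0.0117·2.2414 + 0.0310·0.43104 + 0.0791·0.079698) / 2.7521 = 0.0167 eV.

0.0167 eV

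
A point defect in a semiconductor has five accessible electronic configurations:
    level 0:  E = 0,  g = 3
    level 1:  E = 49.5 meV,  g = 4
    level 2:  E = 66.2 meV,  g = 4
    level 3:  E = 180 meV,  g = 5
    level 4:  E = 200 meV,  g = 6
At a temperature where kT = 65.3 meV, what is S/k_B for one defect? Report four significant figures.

Eᵢ/kT = 0, 0.758040, 1.01378, 2.75651, 3.06279.
Z = Σ gᵢe^(−Eᵢ/kT) = 3·e^(−0) + 4·e^(−0.758040) + 4·e^(−1.01378) + 5·e^(−2.75651) + 6·e^(−3.06279) = 3.00000 + 1.87434 + 1.45138 + 0.317565 + 0.280542 = 6.92383.
⟨E⟩ = Σ EᵢPᵢ = 43.6364 meV.
S/k_B = ln Z + ⟨E⟩/kT = ln(6.92383) + 43.6364/65.3 = 1.93497 + 0.668245 = 2.603.

2.603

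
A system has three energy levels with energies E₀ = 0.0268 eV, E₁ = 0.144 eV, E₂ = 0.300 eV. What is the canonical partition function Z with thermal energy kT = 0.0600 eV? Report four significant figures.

Z = 0.7372

Eᵢ/kT = 0.446667, 2.40000, 5.00000.
Z = Σ e^(−Eᵢ/kT) = e^(−0.446667) + e^(−2.40000) + e^(−5.00000) = 0.639757 + 0.0907180 + 0.00673795 = 0.737213.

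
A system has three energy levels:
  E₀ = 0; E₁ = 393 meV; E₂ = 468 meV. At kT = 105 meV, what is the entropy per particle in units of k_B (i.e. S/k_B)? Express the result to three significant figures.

Eᵢ/kT = 0, 3.7429, 4.4571.
Z = Σ e^(−Eᵢ/kT) = e^(−0) + e^(−3.7429) + e^(−4.4571) = 1.0000 + 0.023685 + 0.011596 = 1.0353.
⟨E⟩ = Σ EᵢPᵢ = 14.233 meV.
S/k_B = ln Z + ⟨E⟩/kT = ln(1.0353) + 14.233/105 = 0.034691 + 0.13555 = 0.170.

0.170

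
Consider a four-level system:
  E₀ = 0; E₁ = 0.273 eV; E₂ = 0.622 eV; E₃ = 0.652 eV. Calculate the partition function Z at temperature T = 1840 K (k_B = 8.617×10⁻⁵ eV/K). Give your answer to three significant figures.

Z = 1.21

k_BT = 8.617×10⁻⁵ × 1840 K = 0.15855 eV.
Eᵢ/kT = 0, 1.7219, 3.9231, 4.1123.
Z = Σ e^(−Eᵢ/kT) = e^(−0) + e^(−1.7219) + e^(−3.9231) + e^(−4.1123) = 1.0000 + 0.17873 + 0.019780 + 0.016370 = 1.2149.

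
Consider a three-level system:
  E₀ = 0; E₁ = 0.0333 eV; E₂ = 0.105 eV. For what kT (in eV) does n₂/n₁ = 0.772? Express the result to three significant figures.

n₂/n₁ = exp[−(E₂−E₁)/kT] = 0.772.
⇒ (E₂−E₁)/kT = ln(1/0.772) = ln(1.2953) = 0.25874.
kT = 0.0717 eV / 0.25874 = 0.277 eV.

0.277 eV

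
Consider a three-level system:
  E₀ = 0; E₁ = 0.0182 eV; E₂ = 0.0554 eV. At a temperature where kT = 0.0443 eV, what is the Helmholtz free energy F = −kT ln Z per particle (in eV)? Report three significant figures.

Eᵢ/kT = 0, 0.41084, 1.2506.
Z = Σ e^(−Eᵢ/kT) = e^(−0) + e^(−0.41084) + e^(−1.2506) = 1.0000 + 0.66309 + 0.28633 = 1.9494.
F = −kT ln Z = −0.0443 × ln(1.9494) = −0.0443 × 0.66752 = -0.0296 eV.

-0.0296 eV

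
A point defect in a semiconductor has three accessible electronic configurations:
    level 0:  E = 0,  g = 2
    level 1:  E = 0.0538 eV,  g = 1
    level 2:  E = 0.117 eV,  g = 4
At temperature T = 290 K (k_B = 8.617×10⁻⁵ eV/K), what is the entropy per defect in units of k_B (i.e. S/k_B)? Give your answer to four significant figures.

k_BT = 8.617×10⁻⁵ × 290 K = 0.0249893 eV.
Eᵢ/kT = 0, 2.15292, 4.68200.
Z = Σ gᵢe^(−Eᵢ/kT) = 2·e^(−0) + 1·e^(−2.15292) + 4·e^(−4.68200) = 2.00000 + 0.116145 + 0.0370419 = 2.15319.
⟨E⟩ = Σ EᵢPᵢ = 0.00491480 eV.
S/k_B = ln Z + ⟨E⟩/kT = ln(2.15319) + 0.00491480/0.0249893 = 0.766950 + 0.196676 = 0.9636.

0.9636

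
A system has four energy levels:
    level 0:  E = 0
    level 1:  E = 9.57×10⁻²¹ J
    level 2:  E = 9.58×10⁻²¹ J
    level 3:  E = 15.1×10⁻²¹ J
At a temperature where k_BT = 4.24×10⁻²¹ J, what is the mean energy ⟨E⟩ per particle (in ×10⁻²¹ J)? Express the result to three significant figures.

Eᵢ/kT = 0, 2.2571, 2.2594, 3.5613.
Z = Σ e^(−Eᵢ/kT) = e^(−0) + e^(−2.2571) + e^(−2.2594) + e^(−3.5613) = 1.0000 + 0.10465 + 0.10441 + 0.028402 = 1.2375.
⟨E⟩ = Σ Eᵢ e^(−Eᵢ/kT) / Z = (0·1.0000 + 9.57·0.10465 + 9.58·0.10441 + 15.1·0.028402) / 1.2375 = 1.96 ×10⁻²¹ J.

1.96 ×10⁻²¹ J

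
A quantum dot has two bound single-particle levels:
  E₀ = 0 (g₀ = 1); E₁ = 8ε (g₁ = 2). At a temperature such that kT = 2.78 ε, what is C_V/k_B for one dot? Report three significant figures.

0.753

Eᵢ/kT = 0, 2.8777.
Z = Σ gᵢe^(−Eᵢ/kT) = 1·e^(−0) + 2·e^(−2.8777) = 1.0000 + 0.11253 = 1.1125.
⟨E⟩ = 0.80920 ε, ⟨E²⟩ = 6.4736 ε².
C_V/k_B = (⟨E²⟩ − ⟨E⟩²)/(kT)² = (6.4736 − 0.65480)/7.7284 = 0.753.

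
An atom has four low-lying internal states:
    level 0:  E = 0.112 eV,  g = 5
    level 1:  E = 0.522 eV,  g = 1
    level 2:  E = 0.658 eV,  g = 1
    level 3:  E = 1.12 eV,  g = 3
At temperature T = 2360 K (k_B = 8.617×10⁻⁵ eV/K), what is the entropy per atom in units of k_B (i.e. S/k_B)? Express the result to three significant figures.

1.76

k_BT = 8.617×10⁻⁵ × 2360 K = 0.20336 eV.
Eᵢ/kT = 0.55075, 2.5669, 3.2356, 5.5075.
Z = Σ gᵢe^(−Eᵢ/kT) = 5·e^(−0.55075) + 1·e^(−2.5669) + 1·e^(−3.2356) + 3·e^(−5.5075) = 2.8826 + 0.076773 + 0.039337 + 0.012169 = 3.0109.
⟨E⟩ = Σ EᵢPᵢ = 0.13366 eV.
S/k_B = ln Z + ⟨E⟩/kT = ln(3.0109) + 0.13366/0.20336 = 1.1022 + 0.65726 = 1.76.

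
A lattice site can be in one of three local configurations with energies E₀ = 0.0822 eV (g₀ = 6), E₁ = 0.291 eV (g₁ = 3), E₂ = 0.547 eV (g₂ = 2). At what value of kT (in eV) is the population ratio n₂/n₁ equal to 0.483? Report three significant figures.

n₂/n₁ = (g₂/g₁) exp[−(E₂−E₁)/kT] = 0.483.
⇒ (E₂−E₁)/kT = ln((2/3)/0.483) = ln(1.3803) = 0.32230.
kT = 0.256 eV / 0.32230 = 0.794 eV.

0.794 eV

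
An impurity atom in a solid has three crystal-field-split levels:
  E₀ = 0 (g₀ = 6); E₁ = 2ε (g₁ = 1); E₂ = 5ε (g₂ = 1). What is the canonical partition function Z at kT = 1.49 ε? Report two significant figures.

Eᵢ/kT = 0, 1.342, 3.356.
Z = Σ gᵢe^(−Eᵢ/kT) = 6·e^(−0) + 1·e^(−1.342) + 1·e^(−3.356) = 6.000 + 0.2613 + 0.03487 = 6.296.

Z = 6.3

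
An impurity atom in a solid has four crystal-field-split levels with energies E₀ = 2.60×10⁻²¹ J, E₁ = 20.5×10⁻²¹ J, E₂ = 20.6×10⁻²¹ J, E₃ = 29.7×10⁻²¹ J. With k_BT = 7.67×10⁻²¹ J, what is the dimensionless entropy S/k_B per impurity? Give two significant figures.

Eᵢ/kT = 0.3390, 2.673, 2.686, 3.872.
Z = Σ e^(−Eᵢ/kT) = e^(−0.3390) + e^(−2.673) + e^(−2.686) + e^(−3.872) = 0.7125 + 0.06904 + 0.06815 + 0.02082 = 0.8705.
⟨E⟩ = Σ EᵢPᵢ = 6.077 ×10⁻²¹ J.
S/k_B = ln Z + ⟨E⟩/kT = ln(0.8705) + 6.077/7.67 = -0.1387 + 0.7923 = 0.65.

0.65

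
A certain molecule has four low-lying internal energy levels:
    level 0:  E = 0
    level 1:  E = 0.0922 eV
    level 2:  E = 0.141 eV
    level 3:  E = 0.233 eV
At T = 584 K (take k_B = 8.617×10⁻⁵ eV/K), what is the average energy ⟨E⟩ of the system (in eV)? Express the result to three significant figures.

k_BT = 8.617×10⁻⁵ × 584 K = 0.050323 eV.
Eᵢ/kT = 0, 1.8322, 2.8019, 4.6301.
Z = Σ e^(−Eᵢ/kT) = e^(−0) + e^(−1.8322) + e^(−2.8019) + e^(−4.6301) = 1.0000 + 0.16006 + 0.060695 + 0.0097538 = 1.2305.
⟨E⟩ = Σ Eᵢ e^(−Eᵢ/kT) / Z = (0·1.0000 + 0.0922·0.16006 + 0.141·0.060695 + 0.233·0.0097538) / 1.2305 = 0.0208 eV.

0.0208 eV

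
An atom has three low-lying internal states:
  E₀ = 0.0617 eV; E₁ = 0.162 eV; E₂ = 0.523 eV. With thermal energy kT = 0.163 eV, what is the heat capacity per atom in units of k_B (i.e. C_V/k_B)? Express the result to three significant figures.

0.326

Eᵢ/kT = 0.37853, 0.99387, 3.2086.
Z = Σ e^(−Eᵢ/kT) = e^(−0.37853) + e^(−0.99387) + e^(−3.2086) = 0.68487 + 0.37014 + 0.040413 = 1.0954.
⟨E⟩ = 0.11261 eV, ⟨E²⟩ = 0.021340 eV².
C_V/k_B = (⟨E²⟩ − ⟨E⟩²)/(kT)² = (0.021340 − 0.012681)/0.026569 = 0.326.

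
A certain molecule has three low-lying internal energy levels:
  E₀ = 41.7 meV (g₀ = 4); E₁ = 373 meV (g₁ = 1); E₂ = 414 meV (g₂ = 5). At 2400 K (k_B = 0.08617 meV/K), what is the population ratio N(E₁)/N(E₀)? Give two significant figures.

0.050

k_BT = 0.08617 × 2400 K = 206.8 meV.
n₁/n₀ = (g₁/g₀) exp[−(E₁−E₀)/kT] = (1/4) × exp(−(331.3 meV)/(206.8 meV)) = (1/4) × exp(-1.602) = 0.050.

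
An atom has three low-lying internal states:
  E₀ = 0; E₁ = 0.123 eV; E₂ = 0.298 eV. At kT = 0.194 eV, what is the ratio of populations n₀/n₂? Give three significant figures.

n₀/n₂ = exp[−(E₀−E₂)/kT] = exp(−(-0.298 eV)/(0.194 eV)) = exp(1.5361) = 4.65.

4.65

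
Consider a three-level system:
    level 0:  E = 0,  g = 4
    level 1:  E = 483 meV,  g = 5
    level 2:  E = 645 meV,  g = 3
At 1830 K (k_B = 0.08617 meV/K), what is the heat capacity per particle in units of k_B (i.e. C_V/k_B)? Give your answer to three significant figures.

0.662

k_BT = 0.08617 × 1830 K = 157.69 meV.
Eᵢ/kT = 0, 3.0630, 4.0903.
Z = Σ gᵢe^(−Eᵢ/kT) = 4·e^(−0) + 5·e^(−3.0630) + 3·e^(−4.0903) = 4.0000 + 0.23374 + 0.050203 = 4.2839.
⟨E⟩ = 33.912 meV, ⟨E²⟩ = 17604 meV².
C_V/k_B = (⟨E²⟩ − ⟨E⟩²)/(kT)² = (17604 − 1150.0)/24866 = 0.662.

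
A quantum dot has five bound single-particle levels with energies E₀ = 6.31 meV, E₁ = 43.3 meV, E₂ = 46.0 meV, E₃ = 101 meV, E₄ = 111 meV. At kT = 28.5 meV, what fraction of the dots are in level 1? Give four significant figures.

0.1725

Eᵢ/kT = 0.221404, 1.51930, 1.61404, 3.54386, 3.89474.
Z = Σ e^(−Eᵢ/kT) = e^(−0.221404) + e^(−1.51930) + e^(−1.61404) + e^(−3.54386) + e^(−3.89474) = 0.801393 + 0.218865 + 0.199082 + 0.0289016 + 0.0203487 = 1.26859.
P₁ = e^(−E₁/kT) / Z = 0.218865/1.26859 = 0.1725.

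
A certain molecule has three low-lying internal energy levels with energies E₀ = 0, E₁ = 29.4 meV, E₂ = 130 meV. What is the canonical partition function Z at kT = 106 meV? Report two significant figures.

Eᵢ/kT = 0, 0.2774, 1.226.
Z = Σ e^(−Eᵢ/kT) = e^(−0) + e^(−0.2774) + e^(−1.226) = 1.000 + 0.7578 + 0.2935 = 2.051.

Z = 2.1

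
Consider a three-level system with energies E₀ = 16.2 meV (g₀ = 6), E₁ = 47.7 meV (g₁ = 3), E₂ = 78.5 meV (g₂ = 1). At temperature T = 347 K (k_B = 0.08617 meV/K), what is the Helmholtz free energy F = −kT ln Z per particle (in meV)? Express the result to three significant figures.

-42.7 meV

k_BT = 0.08617 × 347 K = 29.901 meV.
Eᵢ/kT = 0.54179, 1.5953, 2.6253.
Z = Σ gᵢe^(−Eᵢ/kT) = 6·e^(−0.54179) + 3·e^(−1.5953) + 1·e^(−2.6253) = 3.4902 + 0.60854 + 0.072418 = 4.1712.
F = −kT ln Z = −29.901 × ln(4.1712) = −29.901 × 1.4282 = -42.7 meV.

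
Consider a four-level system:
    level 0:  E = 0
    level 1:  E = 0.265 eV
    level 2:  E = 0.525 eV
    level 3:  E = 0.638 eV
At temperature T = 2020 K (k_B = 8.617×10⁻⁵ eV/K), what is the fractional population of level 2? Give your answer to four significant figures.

k_BT = 8.617×10⁻⁵ × 2020 K = 0.174063 eV.
Eᵢ/kT = 0, 1.52244, 3.01615, 3.66534.
Z = Σ e^(−Eᵢ/kT) = e^(−0) + e^(−1.52244) + e^(−3.01615) + e^(−3.66534) = 1.00000 + 0.218179 + 0.0489895 + 0.0255955 = 1.29276.
P₂ = e^(−E₂/kT) / Z = 0.0489895/1.29276 = 0.03790.

0.03790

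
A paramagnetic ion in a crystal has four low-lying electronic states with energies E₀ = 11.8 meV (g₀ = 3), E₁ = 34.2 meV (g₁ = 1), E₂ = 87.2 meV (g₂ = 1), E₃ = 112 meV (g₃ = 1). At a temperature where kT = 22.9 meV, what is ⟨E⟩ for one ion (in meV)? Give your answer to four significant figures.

Eᵢ/kT = 0.515284, 1.49345, 3.80786, 4.89083.
Z = Σ gᵢe^(−Eᵢ/kT) = 3·e^(−0.515284) + 1·e^(−1.49345) + 1·e^(−3.80786) + 1·e^(−4.89083) = 1.79199 + 0.224596 + 0.0221956 + 0.00751518 = 2.04630.
⟨E⟩ = Σ Eᵢ gᵢe^(−Eᵢ/kT) / Z = (11.8·1.79199 + 34.2·0.224596 + 87.2·0.0221956 + 112·0.00751518) / 2.04630 = 15.44 meV.

15.44 meV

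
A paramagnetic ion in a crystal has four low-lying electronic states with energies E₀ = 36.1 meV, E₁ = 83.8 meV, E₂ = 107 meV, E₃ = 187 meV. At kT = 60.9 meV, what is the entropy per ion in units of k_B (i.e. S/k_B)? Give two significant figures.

1.1

Eᵢ/kT = 0.5928, 1.376, 1.757, 3.071.
Z = Σ e^(−Eᵢ/kT) = e^(−0.5928) + e^(−1.376) + e^(−1.757) + e^(−3.071) = 0.5528 + 0.2526 + 0.1726 + 0.04637 = 1.024.
⟨E⟩ = Σ EᵢPᵢ = 66.66 meV.
S/k_B = ln Z + ⟨E⟩/kT = ln(1.024) + 66.66/60.9 = 0.02372 + 1.095 = 1.1.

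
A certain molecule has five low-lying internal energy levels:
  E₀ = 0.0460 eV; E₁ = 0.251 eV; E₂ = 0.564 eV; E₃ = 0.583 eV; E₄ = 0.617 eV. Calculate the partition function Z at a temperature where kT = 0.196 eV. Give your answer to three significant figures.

Z = 1.22

Eᵢ/kT = 0.23469, 1.2806, 2.8776, 2.9745, 3.1480.
Z = Σ e^(−Eᵢ/kT) = e^(−0.23469) + e^(−1.2806) + e^(−2.8776) + e^(−2.9745) + e^(−3.1480) = 0.79082 + 0.27787 + 0.056270 + 0.051073 + 0.042938 = 1.2190.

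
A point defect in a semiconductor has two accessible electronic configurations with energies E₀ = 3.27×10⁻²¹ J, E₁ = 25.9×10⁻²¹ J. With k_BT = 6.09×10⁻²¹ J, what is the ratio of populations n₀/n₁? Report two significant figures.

n₀/n₁ = exp[−(E₀−E₁)/kT] = exp(−(-22.63 ×10⁻²¹ J)/(6.09 ×10⁻²¹ J)) = exp(3.716) = 41.

41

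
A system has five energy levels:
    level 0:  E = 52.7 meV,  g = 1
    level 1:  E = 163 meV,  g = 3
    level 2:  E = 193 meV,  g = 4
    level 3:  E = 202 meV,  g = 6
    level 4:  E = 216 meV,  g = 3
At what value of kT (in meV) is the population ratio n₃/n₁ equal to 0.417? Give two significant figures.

25 meV

n₃/n₁ = (g₃/g₁) exp[−(E₃−E₁)/kT] = 0.417.
⇒ (E₃−E₁)/kT = ln((6/3)/0.417) = ln(4.796) = 1.568.
kT = 39 meV / 1.568 = 25 meV.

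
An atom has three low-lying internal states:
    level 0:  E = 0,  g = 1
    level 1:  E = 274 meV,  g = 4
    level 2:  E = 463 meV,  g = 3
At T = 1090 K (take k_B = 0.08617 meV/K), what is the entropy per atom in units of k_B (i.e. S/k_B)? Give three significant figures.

0.810

k_BT = 0.08617 × 1090 K = 93.925 meV.
Eᵢ/kT = 0, 2.9172, 4.9295.
Z = Σ gᵢe^(−Eᵢ/kT) = 1·e^(−0) + 4·e^(−2.9172) + 3·e^(−4.9295) = 1.0000 + 0.21634 + 0.021690 = 1.2380.
⟨E⟩ = Σ EᵢPᵢ = 55.993 meV.
S/k_B = ln Z + ⟨E⟩/kT = ln(1.2380) + 55.993/93.925 = 0.21350 + 0.59615 = 0.810.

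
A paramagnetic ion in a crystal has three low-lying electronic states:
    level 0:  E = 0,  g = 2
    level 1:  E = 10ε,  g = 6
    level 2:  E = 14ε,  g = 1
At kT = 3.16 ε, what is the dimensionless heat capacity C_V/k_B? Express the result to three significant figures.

1.08

Eᵢ/kT = 0, 3.1646, 4.4304.
Z = Σ gᵢe^(−Eᵢ/kT) = 2·e^(−0) + 6·e^(−3.1646) + 1·e^(−4.4304) = 2.0000 + 0.25339 + 0.011910 = 2.2653.
⟨E⟩ = 1.1922 ε, ⟨E²⟩ = 12.216 ε².
C_V/k_B = (⟨E²⟩ − ⟨E⟩²)/(kT)² = (12.216 − 1.4213)/9.9856 = 1.08.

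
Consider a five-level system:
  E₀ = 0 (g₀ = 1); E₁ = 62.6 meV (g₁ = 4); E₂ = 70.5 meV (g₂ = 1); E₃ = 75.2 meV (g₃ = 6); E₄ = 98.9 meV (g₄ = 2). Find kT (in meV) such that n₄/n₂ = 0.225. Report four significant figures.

13.00 meV

n₄/n₂ = (g₄/g₂) exp[−(E₄−E₂)/kT] = 0.225.
⇒ (E₄−E₂)/kT = ln((2/1)/0.225) = ln(8.88889) = 2.18480.
kT = 28.4 meV / 2.18480 = 13.00 meV.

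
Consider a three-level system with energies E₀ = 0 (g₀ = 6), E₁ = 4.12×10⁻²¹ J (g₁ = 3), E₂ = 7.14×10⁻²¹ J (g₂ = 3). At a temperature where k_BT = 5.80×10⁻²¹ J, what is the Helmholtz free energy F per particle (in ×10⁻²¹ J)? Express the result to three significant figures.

-12.3 ×10⁻²¹ J

Eᵢ/kT = 0, 0.71034, 1.2310.
Z = Σ gᵢe^(−Eᵢ/kT) = 6·e^(−0) + 3·e^(−0.71034) + 3·e^(−1.2310) = 6.0000 + 1.4744 + 0.87600 = 8.3504.
F = −kT ln Z = −5.80 × ln(8.3504) = −5.80 × 2.1223 = -12.3 ×10⁻²¹ J.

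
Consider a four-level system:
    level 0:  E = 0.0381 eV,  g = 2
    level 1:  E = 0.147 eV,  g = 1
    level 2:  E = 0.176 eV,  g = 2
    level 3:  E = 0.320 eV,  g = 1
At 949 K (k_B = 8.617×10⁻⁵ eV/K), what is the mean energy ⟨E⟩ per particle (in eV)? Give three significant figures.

k_BT = 8.617×10⁻⁵ × 949 K = 0.081775 eV.
Eᵢ/kT = 0.46591, 1.7976, 2.1522, 3.9132.
Z = Σ gᵢe^(−Eᵢ/kT) = 2·e^(−0.46591) + 1·e^(−1.7976) + 2·e^(−2.1522) + 1·e^(−3.9132) = 1.2551 + 0.16570 + 0.23246 + 0.019976 = 1.6732.
⟨E⟩ = Σ Eᵢ gᵢe^(−Eᵢ/kT) / Z = (0.0381·1.2551 + 0.147·0.16570 + 0.176·0.23246 + 0.320·0.019976) / 1.6732 = 0.0714 eV.

0.0714 eV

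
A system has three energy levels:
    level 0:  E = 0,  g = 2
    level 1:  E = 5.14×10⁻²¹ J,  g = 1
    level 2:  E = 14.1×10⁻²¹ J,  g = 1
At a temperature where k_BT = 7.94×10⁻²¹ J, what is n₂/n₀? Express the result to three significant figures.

0.0847

n₂/n₀ = (g₂/g₀) exp[−(E₂−E₀)/kT] = (1/2) × exp(−(14.1 ×10⁻²¹ J)/(7.94 ×10⁻²¹ J)) = (1/2) × exp(-1.7758) = 0.0847.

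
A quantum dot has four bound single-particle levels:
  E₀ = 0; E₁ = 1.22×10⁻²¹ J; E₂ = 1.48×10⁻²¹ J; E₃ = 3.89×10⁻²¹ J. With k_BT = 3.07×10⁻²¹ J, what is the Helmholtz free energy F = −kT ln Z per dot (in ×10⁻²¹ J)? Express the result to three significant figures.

-2.90 ×10⁻²¹ J

Eᵢ/kT = 0, 0.39739, 0.48208, 1.2671.
Z = Σ e^(−Eᵢ/kT) = e^(−0) + e^(−0.39739) + e^(−0.48208) + e^(−1.2671) = 1.0000 + 0.67207 + 0.61750 + 0.28165 = 2.5712.
F = −kT ln Z = −3.07 × ln(2.5712) = −3.07 × 0.94437 = -2.90 ×10⁻²¹ J.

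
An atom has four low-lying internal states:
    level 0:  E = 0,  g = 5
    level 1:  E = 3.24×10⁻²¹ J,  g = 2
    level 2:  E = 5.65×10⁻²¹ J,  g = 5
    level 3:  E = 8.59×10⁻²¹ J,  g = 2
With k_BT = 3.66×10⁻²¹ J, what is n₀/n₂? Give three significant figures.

4.68

n₀/n₂ = (g₀/g₂) exp[−(E₀−E₂)/kT] = (5/5) × exp(−(-5.65 ×10⁻²¹ J)/(3.66 ×10⁻²¹ J)) = (5/5) × exp(1.5437) = 4.68.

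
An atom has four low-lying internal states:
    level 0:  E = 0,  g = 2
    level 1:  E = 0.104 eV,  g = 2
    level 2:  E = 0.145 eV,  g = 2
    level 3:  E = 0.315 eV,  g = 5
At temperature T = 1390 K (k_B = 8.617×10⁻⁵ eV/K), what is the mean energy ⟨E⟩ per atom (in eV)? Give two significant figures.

k_BT = 8.617×10⁻⁵ × 1390 K = 0.1198 eV.
Eᵢ/kT = 0, 0.8681, 1.210, 2.629.
Z = Σ gᵢe^(−Eᵢ/kT) = 2·e^(−0) + 2·e^(−0.8681) + 2·e^(−1.210) + 5·e^(−2.629) = 2.000 + 0.8395 + 0.5964 + 0.3608 = 3.797.
⟨E⟩ = Σ Eᵢ gᵢe^(−Eᵢ/kT) / Z = (0·2.000 + 0.104·0.8395 + 0.145·0.5964 + 0.315·0.3608) / 3.797 = 0.076 eV.

0.076 eV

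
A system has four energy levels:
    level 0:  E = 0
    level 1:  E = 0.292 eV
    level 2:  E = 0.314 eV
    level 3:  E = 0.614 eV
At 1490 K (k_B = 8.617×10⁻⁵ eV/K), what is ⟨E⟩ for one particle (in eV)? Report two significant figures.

k_BT = 8.617×10⁻⁵ × 1490 K = 0.1284 eV.
Eᵢ/kT = 0, 2.274, 2.445, 4.782.
Z = Σ e^(−Eᵢ/kT) = e^(−0) + e^(−2.274) + e^(−2.445) + e^(−4.782) = 1.000 + 0.1029 + 0.08673 + 0.008379 = 1.198.
⟨E⟩ = Σ Eᵢ e^(−Eᵢ/kT) / Z = (0·1.000 + 0.292·0.1029 + 0.314·0.08673 + 0.614·0.008379) / 1.198 = 0.052 eV.

0.052 eV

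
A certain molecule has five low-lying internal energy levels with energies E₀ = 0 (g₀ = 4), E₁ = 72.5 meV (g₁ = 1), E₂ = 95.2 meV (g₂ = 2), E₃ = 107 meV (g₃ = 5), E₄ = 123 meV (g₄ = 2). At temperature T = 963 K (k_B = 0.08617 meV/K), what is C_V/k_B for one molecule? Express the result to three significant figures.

0.381

k_BT = 0.08617 × 963 K = 82.982 meV.
Eᵢ/kT = 0, 0.87368, 1.1472, 1.2894, 1.4822.
Z = Σ gᵢe^(−Eᵢ/kT) = 4·e^(−0) + 1·e^(−0.87368) + 2·e^(−1.1472) + 5·e^(−1.2894) + 2·e^(−1.4822) = 4.0000 + 0.41741 + 0.63505 + 1.3772 + 0.45427 = 6.8839.
⟨E⟩ = 42.702 meV, ⟨E²⟩ = 4443.7 meV².
C_V/k_B = (⟨E²⟩ − ⟨E⟩²)/(kT)² = (4443.7 − 1823.5)/6886.0 = 0.381.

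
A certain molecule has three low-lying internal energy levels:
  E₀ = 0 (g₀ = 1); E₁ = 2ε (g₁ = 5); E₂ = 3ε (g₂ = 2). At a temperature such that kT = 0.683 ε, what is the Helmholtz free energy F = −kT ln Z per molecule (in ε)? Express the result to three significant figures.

Eᵢ/kT = 0, 2.9283, 4.3924.
Z = Σ gᵢe^(−Eᵢ/kT) = 1·e^(−0) + 5·e^(−2.9283) + 2·e^(−4.3924) = 1.0000 + 0.26744 + 0.024742 = 1.2922.
F = −kT ln Z = −0.683 × ln(1.2922) = −0.683 × 0.25635 = -0.175 ε.

-0.175 ε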